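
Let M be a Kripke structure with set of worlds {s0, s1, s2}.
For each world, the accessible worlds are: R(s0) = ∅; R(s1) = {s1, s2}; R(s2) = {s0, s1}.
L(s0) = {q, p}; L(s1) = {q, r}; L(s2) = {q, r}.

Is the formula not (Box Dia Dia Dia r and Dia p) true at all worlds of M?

Let φ = not (Box Dia Dia Dia r and Dia p). Evaluate φ at each world:
  s0 (successors ∅): φ is true.
  s1 (successors {s1, s2}): φ is true.
  s2 (successors {s0, s1}): φ is true.
For instance, at s2:
  At s2: Box Dia Dia Dia r and Dia p is false, so not (Box Dia Dia Dia r and Dia p) is true.
    At s2: Box Dia Dia Dia r is false, Dia p is true, so Box Dia Dia Dia r and Dia p is false.
      At s2: Box Dia Dia Dia r requires Dia Dia Dia r at every successor {s0, s1}.
        Dia Dia Dia r fails at s0, so Box Dia Dia Dia r is false at s2.
      At s2: Dia p requires p at some successor in {s0, s1}.
        p holds at s0, so Dia p is true at s2.

Yes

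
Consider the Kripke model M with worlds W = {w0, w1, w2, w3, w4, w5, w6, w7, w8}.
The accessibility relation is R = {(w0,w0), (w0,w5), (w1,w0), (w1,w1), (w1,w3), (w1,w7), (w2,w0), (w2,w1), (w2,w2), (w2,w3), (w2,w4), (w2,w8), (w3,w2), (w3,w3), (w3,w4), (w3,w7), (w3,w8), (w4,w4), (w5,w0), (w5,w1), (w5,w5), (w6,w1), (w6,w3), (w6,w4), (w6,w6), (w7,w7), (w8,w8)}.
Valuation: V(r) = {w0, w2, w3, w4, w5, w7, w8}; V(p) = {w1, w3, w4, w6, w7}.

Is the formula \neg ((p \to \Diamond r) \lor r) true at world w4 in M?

No

Recall that \Diamond ψ holds at a world iff ψ holds at some accessible world.
At w4: (p \to \Diamond r) \lor r is true, so \neg ((p \to \Diamond r) \lor r) is false.
  At w4: p \to \Diamond r is true, r is true, so (p \to \Diamond r) \lor r is true.
    At w4: p is true, \Diamond r is true, so p \to \Diamond r is true.
      At w4: \Diamond r requires r at some successor in {w4}.
        r holds at w4, so \Diamond r is true at w4.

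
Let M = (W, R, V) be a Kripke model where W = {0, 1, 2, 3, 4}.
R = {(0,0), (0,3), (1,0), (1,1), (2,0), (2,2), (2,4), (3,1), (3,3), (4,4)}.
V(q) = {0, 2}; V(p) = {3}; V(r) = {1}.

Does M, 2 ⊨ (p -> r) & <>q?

At 2: p -> r is true, <>q is true, so (p -> r) & <>q is true.
  At 2: <>q requires q at some successor in {0, 2, 4}.
    q holds at 0, so <>q is true at 2.

Yes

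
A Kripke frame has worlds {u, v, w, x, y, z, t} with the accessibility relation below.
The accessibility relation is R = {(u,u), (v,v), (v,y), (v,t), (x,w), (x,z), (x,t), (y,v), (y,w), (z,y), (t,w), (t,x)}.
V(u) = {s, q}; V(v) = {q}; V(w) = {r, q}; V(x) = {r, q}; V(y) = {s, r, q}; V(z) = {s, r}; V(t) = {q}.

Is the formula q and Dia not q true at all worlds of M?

No

Let φ = q and Dia not q. Evaluate φ at each world:
  u (successors {u}): φ is false.
  v (successors {v, y, t}): φ is false.
  w (successors ∅): φ is false.
  x (successors {w, z, t}): φ is true.
  y (successors {v, w}): φ is false.
  z (successors {y}): φ is false.
  t (successors {w, x}): φ is false.
Detail at u (counterexample):
  At u: q is true, Dia not q is false, so q and Dia not q is false.
    At u: Dia not q requires not q at some successor in {u}.
      At u: not q is false.
    So Dia not q is false at u.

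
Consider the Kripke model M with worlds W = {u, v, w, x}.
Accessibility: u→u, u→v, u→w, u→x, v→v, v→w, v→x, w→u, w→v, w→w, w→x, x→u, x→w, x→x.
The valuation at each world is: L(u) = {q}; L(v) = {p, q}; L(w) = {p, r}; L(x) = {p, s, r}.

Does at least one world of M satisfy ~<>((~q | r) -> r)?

Let φ = ~<>((~q | r) -> r). Evaluate φ at each world:
  u (successors {u, v, w, x}): φ is false.
  v (successors {v, w, x}): φ is false.
  w (successors {u, v, w, x}): φ is false.
  x (successors {u, w, x}): φ is false.
For instance, at w:
  At w: <>((~q | r) -> r) is true, so ~<>((~q | r) -> r) is false.
    At w: <>((~q | r) -> r) requires (~q | r) -> r at some successor in {u, v, w, x}.
      (~q | r) -> r holds at u, so <>((~q | r) -> r) is true at w.

No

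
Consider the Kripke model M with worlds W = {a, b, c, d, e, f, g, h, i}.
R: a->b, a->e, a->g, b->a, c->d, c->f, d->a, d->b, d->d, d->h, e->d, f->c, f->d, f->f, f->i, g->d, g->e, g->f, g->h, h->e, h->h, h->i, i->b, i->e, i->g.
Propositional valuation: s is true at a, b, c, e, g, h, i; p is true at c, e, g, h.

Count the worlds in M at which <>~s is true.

5

Recall that <>ψ holds at a world iff ψ holds at some accessible world.
Let φ = <>~s. Evaluate φ at each world:
  a (successors {b, e, g}): φ is false.
  b (successors {a}): φ is false.
  c (successors {d, f}): φ is true.
  d (successors {a, b, d, h}): φ is true.
  e (successors {d}): φ is true.
  f (successors {c, d, f, i}): φ is true.
  g (successors {d, e, f, h}): φ is true.
  h (successors {e, h, i}): φ is false.
  i (successors {b, e, g}): φ is false.
For instance, at f:
  At f: <>~s requires ~s at some successor in {c, d, f, i}.
    ~s holds at d, so <>~s is true at f.
Satisfying worlds: {c, d, e, f, g}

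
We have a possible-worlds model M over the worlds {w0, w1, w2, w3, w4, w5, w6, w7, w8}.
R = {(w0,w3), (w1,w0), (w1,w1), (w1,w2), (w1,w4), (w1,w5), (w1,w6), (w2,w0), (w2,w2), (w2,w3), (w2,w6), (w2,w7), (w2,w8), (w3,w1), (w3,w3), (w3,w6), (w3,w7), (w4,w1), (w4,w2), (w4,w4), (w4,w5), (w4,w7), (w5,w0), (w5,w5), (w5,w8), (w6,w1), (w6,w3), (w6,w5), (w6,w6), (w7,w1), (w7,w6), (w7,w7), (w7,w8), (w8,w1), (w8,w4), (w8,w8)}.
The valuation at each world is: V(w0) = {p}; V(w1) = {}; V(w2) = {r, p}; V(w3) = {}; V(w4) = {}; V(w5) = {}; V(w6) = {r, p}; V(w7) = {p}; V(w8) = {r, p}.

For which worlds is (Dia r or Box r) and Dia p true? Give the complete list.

w1, w2, w3, w4, w5, w6, w7, w8

Let φ = (Dia r or Box r) and Dia p. Evaluate φ at each world:
  w0 (successors {w3}): φ is false.
  w1 (successors {w0, w1, w2, w4, w5, w6}): φ is true.
  w2 (successors {w0, w2, w3, w6, w7, w8}): φ is true.
  w3 (successors {w1, w3, w6, w7}): φ is true.
  w4 (successors {w1, w2, w4, w5, w7}): φ is true.
  w5 (successors {w0, w5, w8}): φ is true.
  w6 (successors {w1, w3, w5, w6}): φ is true.
  w7 (successors {w1, w6, w7, w8}): φ is true.
  w8 (successors {w1, w4, w8}): φ is true.
For instance, at w3:
  At w3: Dia r or Box r is true, Dia p is true, so (Dia r or Box r) and Dia p is true.
    At w3: Dia r is true, Box r is false, so Dia r or Box r is true.
      At w3: Dia r requires r at some successor in {w1, w3, w6, w7}.
        r holds at w6, so Dia r is true at w3.
      At w3: Box r requires r at every successor {w1, w3, w6, w7}.
        r fails at w1, so Box r is false at w3.
    At w3: Dia p requires p at some successor in {w1, w3, w6, w7}.
      p holds at w6, so Dia p is true at w3.
Satisfying worlds: {w1, w2, w3, w4, w5, w6, w7, w8}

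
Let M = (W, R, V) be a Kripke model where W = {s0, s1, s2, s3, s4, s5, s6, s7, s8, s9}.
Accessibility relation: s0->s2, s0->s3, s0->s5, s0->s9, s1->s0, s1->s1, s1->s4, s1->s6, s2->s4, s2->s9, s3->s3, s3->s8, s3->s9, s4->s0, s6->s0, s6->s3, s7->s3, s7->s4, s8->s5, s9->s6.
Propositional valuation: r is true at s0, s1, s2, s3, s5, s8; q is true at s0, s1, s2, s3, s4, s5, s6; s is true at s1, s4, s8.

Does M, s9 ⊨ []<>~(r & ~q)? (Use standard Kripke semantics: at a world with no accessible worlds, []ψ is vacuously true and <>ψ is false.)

At s9: []<>~(r & ~q) requires <>~(r & ~q) at every successor {s6}.
    At s6: <>~(r & ~q) requires ~(r & ~q) at some successor in {s0, s3}.
      ~(r & ~q) holds at s0, so <>~(r & ~q) is true at s6.
So []<>~(r & ~q) is true at s9.

Yes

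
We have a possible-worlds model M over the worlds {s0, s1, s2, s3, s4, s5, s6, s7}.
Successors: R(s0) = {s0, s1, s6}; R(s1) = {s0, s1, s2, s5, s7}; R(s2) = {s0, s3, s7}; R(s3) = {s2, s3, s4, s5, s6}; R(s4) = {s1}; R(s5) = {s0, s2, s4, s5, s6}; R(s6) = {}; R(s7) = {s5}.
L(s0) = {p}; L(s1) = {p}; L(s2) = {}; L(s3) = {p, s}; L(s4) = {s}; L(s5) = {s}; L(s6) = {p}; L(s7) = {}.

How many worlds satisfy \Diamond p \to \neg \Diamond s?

Let φ = \Diamond p \to \neg \Diamond s. Evaluate φ at each world:
  s0 (successors {s0, s1, s6}): φ is true.
  s1 (successors {s0, s1, s2, s5, s7}): φ is false.
  s2 (successors {s0, s3, s7}): φ is false.
  s3 (successors {s2, s3, s4, s5, s6}): φ is false.
  s4 (successors {s1}): φ is true.
  s5 (successors {s0, s2, s4, s5, s6}): φ is false.
  s6 (successors ∅): φ is true.
  s7 (successors {s5}): φ is true.
For instance, at s1:
  At s1: \Diamond p is true, \neg \Diamond s is false, so \Diamond p \to \neg \Diamond s is false.
    At s1: \Diamond p requires p at some successor in {s0, s1, s2, s5, s7}.
      p holds at s0, so \Diamond p is true at s1.
    At s1: \Diamond s is true, so \neg \Diamond s is false.
      At s1: \Diamond s requires s at some successor in {s0, s1, s2, s5, s7}.
        s holds at s5, so \Diamond s is true at s1.
Satisfying worlds: {s0, s4, s6, s7}

4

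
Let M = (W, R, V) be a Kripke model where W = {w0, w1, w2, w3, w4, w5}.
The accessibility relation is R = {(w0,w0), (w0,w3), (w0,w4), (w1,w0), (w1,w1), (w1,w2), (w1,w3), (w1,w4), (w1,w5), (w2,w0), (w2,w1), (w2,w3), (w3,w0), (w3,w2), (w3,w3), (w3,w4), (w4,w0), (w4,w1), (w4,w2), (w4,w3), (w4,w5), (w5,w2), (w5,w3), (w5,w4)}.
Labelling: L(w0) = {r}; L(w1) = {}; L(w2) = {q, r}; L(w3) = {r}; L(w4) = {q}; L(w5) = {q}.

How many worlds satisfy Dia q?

5

Let φ = Dia q. Evaluate φ at each world:
  w0 (successors {w0, w3, w4}): φ is true.
  w1 (successors {w0, w1, w2, w3, w4, w5}): φ is true.
  w2 (successors {w0, w1, w3}): φ is false.
  w3 (successors {w0, w2, w3, w4}): φ is true.
  w4 (successors {w0, w1, w2, w3, w5}): φ is true.
  w5 (successors {w2, w3, w4}): φ is true.
For instance, at w0:
  At w0: Dia q requires q at some successor in {w0, w3, w4}.
    q holds at w4, so Dia q is true at w0.
Satisfying worlds: {w0, w1, w3, w4, w5}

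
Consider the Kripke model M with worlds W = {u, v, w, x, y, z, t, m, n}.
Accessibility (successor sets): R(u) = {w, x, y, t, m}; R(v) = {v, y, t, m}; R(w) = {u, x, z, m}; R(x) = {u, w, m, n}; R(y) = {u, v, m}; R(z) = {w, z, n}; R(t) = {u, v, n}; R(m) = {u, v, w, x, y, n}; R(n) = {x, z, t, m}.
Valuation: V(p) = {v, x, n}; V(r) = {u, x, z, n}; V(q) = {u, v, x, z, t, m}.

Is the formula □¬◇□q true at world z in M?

No

Recall that □ψ holds at a world iff ψ holds at every accessible world, and ◇ψ holds iff ψ holds at some accessible world.
At z: □¬◇□q requires ¬◇□q at every successor {w, z, n}.
  ¬◇□q fails at z, so □¬◇□q is false at z.
    At z: ◇□q is true, so ¬◇□q is false.
      At z: ◇□q requires □q at some successor in {w, z, n}.
        □q holds at w, so ◇□q is true at z.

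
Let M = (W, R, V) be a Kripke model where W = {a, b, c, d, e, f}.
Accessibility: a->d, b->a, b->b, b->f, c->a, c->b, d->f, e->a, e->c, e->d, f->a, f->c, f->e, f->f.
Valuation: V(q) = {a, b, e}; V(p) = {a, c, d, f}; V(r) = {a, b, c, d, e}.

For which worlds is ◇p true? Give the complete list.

Recall that ◇ψ holds at a world iff ψ holds at some accessible world.
Let φ = ◇p. Evaluate φ at each world:
  a (successors {d}): φ is true.
  b (successors {a, b, f}): φ is true.
  c (successors {a, b}): φ is true.
  d (successors {f}): φ is true.
  e (successors {a, c, d}): φ is true.
  f (successors {a, c, e, f}): φ is true.
For instance, at e:
  At e: ◇p requires p at some successor in {a, c, d}.
    p holds at a, so ◇p is true at e.
Satisfying worlds: {a, b, c, d, e, f}

a, b, c, d, e, f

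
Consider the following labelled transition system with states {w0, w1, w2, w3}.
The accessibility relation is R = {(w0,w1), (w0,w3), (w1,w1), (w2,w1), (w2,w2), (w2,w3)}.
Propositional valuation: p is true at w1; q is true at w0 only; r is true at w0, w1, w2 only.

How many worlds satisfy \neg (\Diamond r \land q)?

Let φ = \neg (\Diamond r \land q). Evaluate φ at each world:
  w0 (successors {w1, w3}): φ is false.
  w1 (successors {w1}): φ is true.
  w2 (successors {w1, w2, w3}): φ is true.
  w3 (successors ∅): φ is true.
For instance, at w1:
  At w1: \Diamond r \land q is false, so \neg (\Diamond r \land q) is true.
    At w1: \Diamond r is true, q is false, so \Diamond r \land q is false.
      At w1: \Diamond r requires r at some successor in {w1}.
        r holds at w1, so \Diamond r is true at w1.
Satisfying worlds: {w1, w2, w3}

3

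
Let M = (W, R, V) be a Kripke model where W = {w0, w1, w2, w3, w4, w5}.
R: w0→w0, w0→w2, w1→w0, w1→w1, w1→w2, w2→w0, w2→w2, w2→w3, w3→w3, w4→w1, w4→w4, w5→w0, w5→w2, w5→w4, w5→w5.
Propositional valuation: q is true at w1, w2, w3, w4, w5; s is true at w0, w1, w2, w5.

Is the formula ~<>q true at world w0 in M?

No

At w0: <>q is true, so ~<>q is false.
  At w0: <>q requires q at some successor in {w0, w2}.
    q holds at w2, so <>q is true at w0.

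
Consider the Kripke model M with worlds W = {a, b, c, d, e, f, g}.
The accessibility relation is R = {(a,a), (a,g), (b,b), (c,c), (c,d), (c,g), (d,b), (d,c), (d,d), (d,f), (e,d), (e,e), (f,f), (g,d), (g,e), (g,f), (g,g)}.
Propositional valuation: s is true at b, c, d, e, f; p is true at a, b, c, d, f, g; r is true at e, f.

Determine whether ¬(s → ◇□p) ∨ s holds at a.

Recall that □ψ holds at a world iff ψ holds at every accessible world, and ◇ψ holds iff ψ holds at some accessible world.
At a: ¬(s → ◇□p) is false, s is false, so ¬(s → ◇□p) ∨ s is false.
  At a: s → ◇□p is true, so ¬(s → ◇□p) is false.
    At a: s is false, ◇□p is true, so s → ◇□p is true.
      At a: ◇□p requires □p at some successor in {a, g}.
        □p holds at a, so ◇□p is true at a.

No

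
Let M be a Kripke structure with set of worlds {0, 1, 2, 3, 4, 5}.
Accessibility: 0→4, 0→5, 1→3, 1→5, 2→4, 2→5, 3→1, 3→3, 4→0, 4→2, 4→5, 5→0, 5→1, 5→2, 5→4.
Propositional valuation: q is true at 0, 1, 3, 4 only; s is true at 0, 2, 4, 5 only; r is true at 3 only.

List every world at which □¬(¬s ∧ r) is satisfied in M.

0, 2, 4, 5

Let φ = □¬(¬s ∧ r). Evaluate φ at each world:
  0 (successors {4, 5}): φ is true.
  1 (successors {3, 5}): φ is false.
  2 (successors {4, 5}): φ is true.
  3 (successors {1, 3}): φ is false.
  4 (successors {0, 2, 5}): φ is true.
  5 (successors {0, 1, 2, 4}): φ is true.
For instance, at 1:
  At 1: □¬(¬s ∧ r) requires ¬(¬s ∧ r) at every successor {3, 5}.
    ¬(¬s ∧ r) fails at 3, so □¬(¬s ∧ r) is false at 1.
Satisfying worlds: {0, 2, 4, 5}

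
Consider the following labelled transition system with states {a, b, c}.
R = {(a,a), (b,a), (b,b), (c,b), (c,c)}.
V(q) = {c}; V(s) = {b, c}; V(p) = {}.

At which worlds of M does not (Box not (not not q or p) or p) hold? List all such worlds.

Recall that Box ψ holds at a world iff ψ holds at every accessible world, and Dia ψ holds iff ψ holds at some accessible world.
Let φ = not (Box not (not not q or p) or p). Evaluate φ at each world:
  a (successors {a}): φ is false.
  b (successors {a, b}): φ is false.
  c (successors {b, c}): φ is true.
For instance, at c:
  At c: Box not (not not q or p) or p is false, so not (Box not (not not q or p) or p) is true.
    At c: Box not (not not q or p) is false, p is false, so Box not (not not q or p) or p is false.
      At c: Box not (not not q or p) requires not (not not q or p) at every successor {b, c}.
        not (not not q or p) fails at c, so Box not (not not q or p) is false at c.
Satisfying worlds: {c}

c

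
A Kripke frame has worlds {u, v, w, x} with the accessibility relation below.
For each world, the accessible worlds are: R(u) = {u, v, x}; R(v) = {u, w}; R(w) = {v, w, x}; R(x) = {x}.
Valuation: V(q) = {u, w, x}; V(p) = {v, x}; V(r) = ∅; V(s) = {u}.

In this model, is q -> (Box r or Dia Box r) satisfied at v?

Recall that Box ψ holds at a world iff ψ holds at every accessible world, and Dia ψ holds iff ψ holds at some accessible world.
At v: q is false, Box r or Dia Box r is false, so q -> (Box r or Dia Box r) is true.
  At v: Box r is false, Dia Box r is false, so Box r or Dia Box r is false.
    At v: Box r requires r at every successor {u, w}.
      r fails at u, so Box r is false at v.
    At v: Dia Box r requires Box r at some successor in {u, w}.
      At u: Box r is false.
      At w: Box r is false.
    So Dia Box r is false at v.

Yes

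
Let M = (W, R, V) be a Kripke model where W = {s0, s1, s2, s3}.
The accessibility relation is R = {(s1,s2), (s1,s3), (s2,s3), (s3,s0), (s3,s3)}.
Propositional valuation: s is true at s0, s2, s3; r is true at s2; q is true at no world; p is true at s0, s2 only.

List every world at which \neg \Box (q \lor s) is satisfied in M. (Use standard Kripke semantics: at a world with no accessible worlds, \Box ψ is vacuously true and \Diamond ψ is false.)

none

Recall that \Box ψ holds at a world iff ψ holds at every accessible world, and \Diamond ψ holds iff ψ holds at some accessible world.
Let φ = \neg \Box (q \lor s). Evaluate φ at each world:
  s0 (successors ∅): φ is false.
  s1 (successors {s2, s3}): φ is false.
  s2 (successors {s3}): φ is false.
  s3 (successors {s0, s3}): φ is false.
For instance, at s3:
  At s3: \Box (q \lor s) is true, so \neg \Box (q \lor s) is false.
    At s3: \Box (q \lor s) requires q \lor s at every successor {s0, s3}.
      At s0: q \lor s is true.
      At s3: q \lor s is true.
    So \Box (q \lor s) is true at s3.
Satisfying worlds: none.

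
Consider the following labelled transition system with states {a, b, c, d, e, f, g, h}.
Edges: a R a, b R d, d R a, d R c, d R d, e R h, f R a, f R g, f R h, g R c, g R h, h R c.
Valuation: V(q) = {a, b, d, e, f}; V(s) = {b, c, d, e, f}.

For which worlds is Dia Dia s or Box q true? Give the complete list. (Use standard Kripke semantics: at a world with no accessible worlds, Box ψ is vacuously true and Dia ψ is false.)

a, b, c, d, e, f, g

Recall that Box ψ holds at a world iff ψ holds at every accessible world, and Dia ψ holds iff ψ holds at some accessible world.
Let φ = Dia Dia s or Box q. Evaluate φ at each world:
  a (successors {a}): φ is true.
  b (successors {d}): φ is true.
  c (successors ∅): φ is true.
  d (successors {a, c, d}): φ is true.
  e (successors {h}): φ is true.
  f (successors {a, g, h}): φ is true.
  g (successors {c, h}): φ is true.
  h (successors {c}): φ is false.
For instance, at d:
  At d: Dia Dia s is true, Box q is false, so Dia Dia s or Box q is true.
    At d: Dia Dia s requires Dia s at some successor in {a, c, d}.
      Dia s holds at d, so Dia Dia s is true at d.
    At d: Box q requires q at every successor {a, c, d}.
      q fails at c, so Box q is false at d.
Satisfying worlds: {a, b, c, d, e, f, g}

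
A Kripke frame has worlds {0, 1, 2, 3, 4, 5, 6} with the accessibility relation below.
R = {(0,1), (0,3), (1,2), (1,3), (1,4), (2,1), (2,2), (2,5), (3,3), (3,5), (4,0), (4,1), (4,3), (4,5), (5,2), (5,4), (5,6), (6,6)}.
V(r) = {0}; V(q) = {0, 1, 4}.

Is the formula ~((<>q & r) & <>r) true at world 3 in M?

Yes

At 3: (<>q & r) & <>r is false, so ~((<>q & r) & <>r) is true.
  At 3: <>q & r is false, <>r is false, so (<>q & r) & <>r is false.
    At 3: <>q is false, r is false, so <>q & r is false.
      At 3: <>q requires q at some successor in {3, 5}.
        At 3: q is false.
        At 5: q is false.
      So <>q is false at 3.
    At 3: <>r requires r at some successor in {3, 5}.
      At 3: r is false.
      At 5: r is false.
    So <>r is false at 3.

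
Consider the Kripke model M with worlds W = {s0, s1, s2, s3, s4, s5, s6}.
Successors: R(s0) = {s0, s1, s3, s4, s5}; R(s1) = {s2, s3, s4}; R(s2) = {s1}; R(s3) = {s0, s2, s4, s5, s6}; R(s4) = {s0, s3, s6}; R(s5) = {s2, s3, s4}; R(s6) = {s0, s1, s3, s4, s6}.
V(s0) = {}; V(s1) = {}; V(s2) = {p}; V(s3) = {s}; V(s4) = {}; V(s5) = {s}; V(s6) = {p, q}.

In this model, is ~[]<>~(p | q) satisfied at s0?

At s0: []<>~(p | q) is true, so ~[]<>~(p | q) is false.
  At s0: []<>~(p | q) requires <>~(p | q) at every successor {s0, s1, s3, s4, s5}.
    At s0: <>~(p | q) is true.
    At s1: <>~(p | q) is true.
    At s3: <>~(p | q) is true.
    At s4: <>~(p | q) is true.
    At s5: <>~(p | q) is true.
  So []<>~(p | q) is true at s0.

No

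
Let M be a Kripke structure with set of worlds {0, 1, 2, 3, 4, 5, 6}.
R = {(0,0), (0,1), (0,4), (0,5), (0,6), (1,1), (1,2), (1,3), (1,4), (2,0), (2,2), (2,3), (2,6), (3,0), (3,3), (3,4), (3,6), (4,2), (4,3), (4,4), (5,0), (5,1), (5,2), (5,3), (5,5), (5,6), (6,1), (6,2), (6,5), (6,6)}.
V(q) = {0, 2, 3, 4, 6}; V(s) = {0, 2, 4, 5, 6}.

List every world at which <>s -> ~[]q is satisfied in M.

Recall that []ψ holds at a world iff ψ holds at every accessible world, and <>ψ holds iff ψ holds at some accessible world.
Let φ = <>s -> ~[]q. Evaluate φ at each world:
  0 (successors {0, 1, 4, 5, 6}): φ is true.
  1 (successors {1, 2, 3, 4}): φ is true.
  2 (successors {0, 2, 3, 6}): φ is false.
  3 (successors {0, 3, 4, 6}): φ is false.
  4 (successors {2, 3, 4}): φ is false.
  5 (successors {0, 1, 2, 3, 5, 6}): φ is true.
  6 (successors {1, 2, 5, 6}): φ is true.
For instance, at 6:
  At 6: <>s is true, ~[]q is true, so <>s -> ~[]q is true.
    At 6: <>s requires s at some successor in {1, 2, 5, 6}.
      s holds at 2, so <>s is true at 6.
    At 6: []q is false, so ~[]q is true.
      At 6: []q requires q at every successor {1, 2, 5, 6}.
        q fails at 1, so []q is false at 6.
Satisfying worlds: {0, 1, 5, 6}

0, 1, 5, 6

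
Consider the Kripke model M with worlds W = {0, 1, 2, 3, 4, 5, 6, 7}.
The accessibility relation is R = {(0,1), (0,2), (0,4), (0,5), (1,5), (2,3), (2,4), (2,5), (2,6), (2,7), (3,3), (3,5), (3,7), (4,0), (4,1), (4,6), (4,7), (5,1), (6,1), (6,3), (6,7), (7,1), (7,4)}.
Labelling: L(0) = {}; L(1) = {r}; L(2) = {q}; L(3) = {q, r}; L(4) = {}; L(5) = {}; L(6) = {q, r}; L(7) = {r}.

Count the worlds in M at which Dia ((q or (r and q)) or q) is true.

Recall that Dia ψ holds at a world iff ψ holds at some accessible world.
Let φ = Dia ((q or (r and q)) or q). Evaluate φ at each world:
  0 (successors {1, 2, 4, 5}): φ is true.
  1 (successors {5}): φ is false.
  2 (successors {3, 4, 5, 6, 7}): φ is true.
  3 (successors {3, 5, 7}): φ is true.
  4 (successors {0, 1, 6, 7}): φ is true.
  5 (successors {1}): φ is false.
  6 (successors {1, 3, 7}): φ is true.
  7 (successors {1, 4}): φ is false.
For instance, at 6:
  At 6: Dia ((q or (r and q)) or q) requires (q or (r and q)) or q at some successor in {1, 3, 7}.
    (q or (r and q)) or q holds at 3, so Dia ((q or (r and q)) or q) is true at 6.
Satisfying worlds: {0, 2, 3, 4, 6}

5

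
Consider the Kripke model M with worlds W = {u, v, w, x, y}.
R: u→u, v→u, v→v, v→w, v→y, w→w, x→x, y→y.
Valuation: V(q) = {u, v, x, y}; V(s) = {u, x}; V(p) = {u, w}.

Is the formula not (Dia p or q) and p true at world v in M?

No

Recall that Dia ψ holds at a world iff ψ holds at some accessible world.
At v: not (Dia p or q) is false, p is false, so not (Dia p or q) and p is false.
  At v: Dia p or q is true, so not (Dia p or q) is false.
    At v: Dia p is true, q is true, so Dia p or q is true.
      At v: Dia p requires p at some successor in {u, v, w, y}.
        p holds at u, so Dia p is true at v.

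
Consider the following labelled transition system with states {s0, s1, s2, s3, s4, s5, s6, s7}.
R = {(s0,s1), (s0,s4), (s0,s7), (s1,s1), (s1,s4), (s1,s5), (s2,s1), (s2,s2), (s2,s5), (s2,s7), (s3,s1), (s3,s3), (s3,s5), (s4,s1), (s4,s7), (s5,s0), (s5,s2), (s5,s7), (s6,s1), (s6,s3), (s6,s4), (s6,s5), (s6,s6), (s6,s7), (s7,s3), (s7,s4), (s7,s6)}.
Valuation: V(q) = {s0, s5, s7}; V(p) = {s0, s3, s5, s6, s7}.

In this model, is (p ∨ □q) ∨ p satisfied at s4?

At s4: p ∨ □q is false, p is false, so (p ∨ □q) ∨ p is false.
  At s4: p is false, □q is false, so p ∨ □q is false.
    At s4: □q requires q at every successor {s1, s7}.
      q fails at s1, so □q is false at s4.

No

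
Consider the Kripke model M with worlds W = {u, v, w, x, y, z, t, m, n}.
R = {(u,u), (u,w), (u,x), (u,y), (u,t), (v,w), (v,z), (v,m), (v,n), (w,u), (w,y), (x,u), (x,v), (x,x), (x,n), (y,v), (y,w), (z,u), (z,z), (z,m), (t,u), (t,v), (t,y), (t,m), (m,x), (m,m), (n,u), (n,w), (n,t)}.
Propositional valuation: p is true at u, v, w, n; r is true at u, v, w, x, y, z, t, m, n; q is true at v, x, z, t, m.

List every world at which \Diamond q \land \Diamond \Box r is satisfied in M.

Let φ = \Diamond q \land \Diamond \Box r. Evaluate φ at each world:
  u (successors {u, w, x, y, t}): φ is true.
  v (successors {w, z, m, n}): φ is true.
  w (successors {u, y}): φ is false.
  x (successors {u, v, x, n}): φ is true.
  y (successors {v, w}): φ is true.
  z (successors {u, z, m}): φ is true.
  t (successors {u, v, y, m}): φ is true.
  m (successors {x, m}): φ is true.
  n (successors {u, w, t}): φ is true.
For instance, at z:
  At z: \Diamond q is true, \Diamond \Box r is true, so \Diamond q \land \Diamond \Box r is true.
    At z: \Diamond q requires q at some successor in {u, z, m}.
      q holds at z, so \Diamond q is true at z.
    At z: \Diamond \Box r requires \Box r at some successor in {u, z, m}.
      \Box r holds at u, so \Diamond \Box r is true at z.
Satisfying worlds: {u, v, x, y, z, t, m, n}

u, v, x, y, z, t, m, n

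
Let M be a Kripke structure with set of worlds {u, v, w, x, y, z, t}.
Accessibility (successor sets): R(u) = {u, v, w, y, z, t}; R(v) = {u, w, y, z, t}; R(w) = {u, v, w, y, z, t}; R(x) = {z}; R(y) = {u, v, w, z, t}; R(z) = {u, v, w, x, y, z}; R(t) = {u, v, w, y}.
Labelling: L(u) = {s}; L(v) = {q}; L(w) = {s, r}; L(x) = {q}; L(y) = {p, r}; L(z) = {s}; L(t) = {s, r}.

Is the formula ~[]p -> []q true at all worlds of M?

No

Let φ = ~[]p -> []q. Evaluate φ at each world:
  u (successors {u, v, w, y, z, t}): φ is false.
  v (successors {u, w, y, z, t}): φ is false.
  w (successors {u, v, w, y, z, t}): φ is false.
  x (successors {z}): φ is false.
  y (successors {u, v, w, z, t}): φ is false.
  z (successors {u, v, w, x, y, z}): φ is false.
  t (successors {u, v, w, y}): φ is false.
Detail at u (counterexample):
  At u: ~[]p is true, []q is false, so ~[]p -> []q is false.
    At u: []p is false, so ~[]p is true.
      At u: []p requires p at every successor {u, v, w, y, z, t}.
        p fails at u, so []p is false at u.
    At u: []q requires q at every successor {u, v, w, y, z, t}.
      q fails at u, so []q is false at u.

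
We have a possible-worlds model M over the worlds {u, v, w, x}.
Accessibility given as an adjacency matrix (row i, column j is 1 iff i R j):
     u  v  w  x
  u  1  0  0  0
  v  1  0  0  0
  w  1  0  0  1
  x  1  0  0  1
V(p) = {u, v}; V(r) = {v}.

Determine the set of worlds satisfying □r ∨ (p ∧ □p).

Let φ = □r ∨ (p ∧ □p). Evaluate φ at each world:
  u (successors {u}): φ is true.
  v (successors {u}): φ is true.
  w (successors {u, x}): φ is false.
  x (successors {u, x}): φ is false.
For instance, at x:
  At x: □r is false, p ∧ □p is false, so □r ∨ (p ∧ □p) is false.
    At x: □r requires r at every successor {u, x}.
      r fails at u, so □r is false at x.
    At x: p is false, □p is false, so p ∧ □p is false.
      At x: □p requires p at every successor {u, x}.
        p fails at x, so □p is false at x.
Satisfying worlds: {u, v}

u, v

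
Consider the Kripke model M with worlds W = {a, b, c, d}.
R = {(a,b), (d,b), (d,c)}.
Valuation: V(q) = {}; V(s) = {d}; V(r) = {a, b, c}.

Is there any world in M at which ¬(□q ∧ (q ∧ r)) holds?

Yes

Recall that □ψ holds at a world iff ψ holds at every accessible world, and ◇ψ holds iff ψ holds at some accessible world.
Let φ = ¬(□q ∧ (q ∧ r)). Evaluate φ at each world:
  a (successors {b}): φ is true.
  b (successors ∅): φ is true.
  c (successors ∅): φ is true.
  d (successors {b, c}): φ is true.
Detail at a (witness):
  At a: □q ∧ (q ∧ r) is false, so ¬(□q ∧ (q ∧ r)) is true.
    At a: □q is false, q ∧ r is false, so □q ∧ (q ∧ r) is false.
      At a: □q requires q at every successor {b}.
        q fails at b, so □q is false at a.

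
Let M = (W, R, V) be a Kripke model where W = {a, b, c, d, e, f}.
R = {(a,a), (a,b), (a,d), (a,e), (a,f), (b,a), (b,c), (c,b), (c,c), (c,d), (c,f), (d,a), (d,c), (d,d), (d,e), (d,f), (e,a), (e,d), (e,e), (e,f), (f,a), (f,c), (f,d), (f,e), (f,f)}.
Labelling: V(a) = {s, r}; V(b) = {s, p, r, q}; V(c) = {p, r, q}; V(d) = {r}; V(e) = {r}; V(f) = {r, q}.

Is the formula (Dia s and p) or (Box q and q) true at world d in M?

At d: Dia s and p is false, Box q and q is false, so (Dia s and p) or (Box q and q) is false.
  At d: Dia s is true, p is false, so Dia s and p is false.
    At d: Dia s requires s at some successor in {a, c, d, e, f}.
      s holds at a, so Dia s is true at d.
  At d: Box q is false, q is false, so Box q and q is false.
    At d: Box q requires q at every successor {a, c, d, e, f}.
      q fails at a, so Box q is false at d.

No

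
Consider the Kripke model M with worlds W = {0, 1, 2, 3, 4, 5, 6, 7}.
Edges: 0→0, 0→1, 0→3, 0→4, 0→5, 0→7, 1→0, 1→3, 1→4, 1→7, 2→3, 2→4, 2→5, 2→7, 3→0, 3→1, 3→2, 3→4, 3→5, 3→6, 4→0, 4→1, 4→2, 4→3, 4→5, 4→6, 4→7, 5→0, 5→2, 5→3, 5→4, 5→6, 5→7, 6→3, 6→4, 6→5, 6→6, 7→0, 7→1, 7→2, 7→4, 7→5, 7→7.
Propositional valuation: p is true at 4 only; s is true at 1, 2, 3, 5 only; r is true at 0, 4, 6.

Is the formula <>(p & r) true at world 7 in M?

At 7: <>(p & r) requires p & r at some successor in {0, 1, 2, 4, 5, 7}.
  p & r holds at 4, so <>(p & r) is true at 7.

Yes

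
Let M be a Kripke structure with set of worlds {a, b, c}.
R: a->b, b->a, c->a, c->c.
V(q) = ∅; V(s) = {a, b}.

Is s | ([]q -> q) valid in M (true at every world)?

Recall that []ψ holds at a world iff ψ holds at every accessible world, and <>ψ holds iff ψ holds at some accessible world.
Let φ = s | ([]q -> q). Evaluate φ at each world:
  a (successors {b}): φ is true.
  b (successors {a}): φ is true.
  c (successors {a, c}): φ is true.
For instance, at a:
  At a: s is true, []q -> q is true, so s | ([]q -> q) is true.
    At a: []q is false, q is false, so []q -> q is true.
      At a: []q requires q at every successor {b}.
        q fails at b, so []q is false at a.

Yes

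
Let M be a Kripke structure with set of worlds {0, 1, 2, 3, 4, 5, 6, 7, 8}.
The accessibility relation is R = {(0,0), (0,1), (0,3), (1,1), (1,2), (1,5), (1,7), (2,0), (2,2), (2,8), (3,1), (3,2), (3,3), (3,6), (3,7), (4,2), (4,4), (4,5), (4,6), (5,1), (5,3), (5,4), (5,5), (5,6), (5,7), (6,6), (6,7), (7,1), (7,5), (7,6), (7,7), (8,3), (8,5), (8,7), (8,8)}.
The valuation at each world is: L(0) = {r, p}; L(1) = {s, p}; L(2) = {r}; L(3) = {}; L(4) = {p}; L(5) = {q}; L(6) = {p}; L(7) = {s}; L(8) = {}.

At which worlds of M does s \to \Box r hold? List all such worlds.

Let φ = s \to \Box r. Evaluate φ at each world:
  0 (successors {0, 1, 3}): φ is true.
  1 (successors {1, 2, 5, 7}): φ is false.
  2 (successors {0, 2, 8}): φ is true.
  3 (successors {1, 2, 3, 6, 7}): φ is true.
  4 (successors {2, 4, 5, 6}): φ is true.
  5 (successors {1, 3, 4, 5, 6, 7}): φ is true.
  6 (successors {6, 7}): φ is true.
  7 (successors {1, 5, 6, 7}): φ is false.
  8 (successors {3, 5, 7, 8}): φ is true.
For instance, at 8:
  At 8: s is false, \Box r is false, so s \to \Box r is true.
    At 8: \Box r requires r at every successor {3, 5, 7, 8}.
      r fails at 3, so \Box r is false at 8.
Satisfying worlds: {0, 2, 3, 4, 5, 6, 8}

0, 2, 3, 4, 5, 6, 8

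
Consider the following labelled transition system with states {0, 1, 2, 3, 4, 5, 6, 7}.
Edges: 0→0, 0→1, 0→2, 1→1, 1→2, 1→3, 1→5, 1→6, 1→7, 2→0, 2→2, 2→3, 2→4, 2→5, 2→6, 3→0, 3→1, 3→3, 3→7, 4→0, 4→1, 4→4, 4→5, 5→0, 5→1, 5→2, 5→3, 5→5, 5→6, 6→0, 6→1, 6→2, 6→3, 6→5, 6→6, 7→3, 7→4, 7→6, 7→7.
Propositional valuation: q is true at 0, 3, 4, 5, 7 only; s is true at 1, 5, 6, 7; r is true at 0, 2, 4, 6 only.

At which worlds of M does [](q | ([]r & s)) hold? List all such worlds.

Recall that []ψ holds at a world iff ψ holds at every accessible world, and <>ψ holds iff ψ holds at some accessible world.
Let φ = [](q | ([]r & s)). Evaluate φ at each world:
  0 (successors {0, 1, 2}): φ is false.
  1 (successors {1, 2, 3, 5, 6, 7}): φ is false.
  2 (successors {0, 2, 3, 4, 5, 6}): φ is false.
  3 (successors {0, 1, 3, 7}): φ is false.
  4 (successors {0, 1, 4, 5}): φ is false.
  5 (successors {0, 1, 2, 3, 5, 6}): φ is false.
  6 (successors {0, 1, 2, 3, 5, 6}): φ is false.
  7 (successors {3, 4, 6, 7}): φ is false.
For instance, at 7:
  At 7: [](q | ([]r & s)) requires q | ([]r & s) at every successor {3, 4, 6, 7}.
    q | ([]r & s) fails at 6, so [](q | ([]r & s)) is false at 7.
      At 6: q is false, []r & s is false, so q | ([]r & s) is false.
Satisfying worlds: none.

none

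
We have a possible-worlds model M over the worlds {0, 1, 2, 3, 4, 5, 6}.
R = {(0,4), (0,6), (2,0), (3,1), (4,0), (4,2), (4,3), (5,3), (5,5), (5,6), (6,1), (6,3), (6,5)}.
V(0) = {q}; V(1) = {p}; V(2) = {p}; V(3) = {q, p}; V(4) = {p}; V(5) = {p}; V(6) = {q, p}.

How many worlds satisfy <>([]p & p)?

Recall that []ψ holds at a world iff ψ holds at every accessible world, and <>ψ holds iff ψ holds at some accessible world.
Let φ = <>([]p & p). Evaluate φ at each world:
  0 (successors {4, 6}): φ is true.
  1 (successors ∅): φ is false.
  2 (successors {0}): φ is false.
  3 (successors {1}): φ is true.
  4 (successors {0, 2, 3}): φ is true.
  5 (successors {3, 5, 6}): φ is true.
  6 (successors {1, 3, 5}): φ is true.
For instance, at 2:
  At 2: <>([]p & p) requires []p & p at some successor in {0}.
    At 0: []p & p is false.
  So <>([]p & p) is false at 2.
Satisfying worlds: {0, 3, 4, 5, 6}

5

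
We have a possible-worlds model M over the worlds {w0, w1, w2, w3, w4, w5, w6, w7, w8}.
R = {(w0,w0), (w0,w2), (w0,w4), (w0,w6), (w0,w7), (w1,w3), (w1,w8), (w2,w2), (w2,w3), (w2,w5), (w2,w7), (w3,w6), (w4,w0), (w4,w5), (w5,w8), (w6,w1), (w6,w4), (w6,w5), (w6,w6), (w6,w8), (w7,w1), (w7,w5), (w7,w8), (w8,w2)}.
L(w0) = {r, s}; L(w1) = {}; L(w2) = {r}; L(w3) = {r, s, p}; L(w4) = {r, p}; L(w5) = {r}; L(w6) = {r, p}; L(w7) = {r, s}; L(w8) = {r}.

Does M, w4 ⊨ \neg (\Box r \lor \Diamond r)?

Recall that \Box ψ holds at a world iff ψ holds at every accessible world, and \Diamond ψ holds iff ψ holds at some accessible world.
At w4: \Box r \lor \Diamond r is true, so \neg (\Box r \lor \Diamond r) is false.
  At w4: \Box r is true, \Diamond r is true, so \Box r \lor \Diamond r is true.
    At w4: \Box r requires r at every successor {w0, w5}.
      At w0: r is true.
      At w5: r is true.
    So \Box r is true at w4.
    At w4: \Diamond r requires r at some successor in {w0, w5}.
      r holds at w0, so \Diamond r is true at w4.

No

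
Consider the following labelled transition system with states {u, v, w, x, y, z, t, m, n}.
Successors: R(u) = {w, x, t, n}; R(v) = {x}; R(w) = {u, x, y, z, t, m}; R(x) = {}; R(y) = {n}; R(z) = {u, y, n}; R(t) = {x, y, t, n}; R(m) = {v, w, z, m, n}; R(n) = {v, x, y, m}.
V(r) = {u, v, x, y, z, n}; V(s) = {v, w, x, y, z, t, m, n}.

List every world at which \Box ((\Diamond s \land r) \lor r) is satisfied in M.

v, x, y, z

Recall that \Box ψ holds at a world iff ψ holds at every accessible world, and \Diamond ψ holds iff ψ holds at some accessible world.
Let φ = \Box ((\Diamond s \land r) \lor r). Evaluate φ at each world:
  u (successors {w, x, t, n}): φ is false.
  v (successors {x}): φ is true.
  w (successors {u, x, y, z, t, m}): φ is false.
  x (successors ∅): φ is true.
  y (successors {n}): φ is true.
  z (successors {u, y, n}): φ is true.
  t (successors {x, y, t, n}): φ is false.
  m (successors {v, w, z, m, n}): φ is false.
  n (successors {v, x, y, m}): φ is false.
For instance, at y:
  At y: \Box ((\Diamond s \land r) \lor r) requires (\Diamond s \land r) \lor r at every successor {n}.
      At n: \Diamond s \land r is true, r is true, so (\Diamond s \land r) \lor r is true.
  So \Box ((\Diamond s \land r) \lor r) is true at y.
Satisfying worlds: {v, x, y, z}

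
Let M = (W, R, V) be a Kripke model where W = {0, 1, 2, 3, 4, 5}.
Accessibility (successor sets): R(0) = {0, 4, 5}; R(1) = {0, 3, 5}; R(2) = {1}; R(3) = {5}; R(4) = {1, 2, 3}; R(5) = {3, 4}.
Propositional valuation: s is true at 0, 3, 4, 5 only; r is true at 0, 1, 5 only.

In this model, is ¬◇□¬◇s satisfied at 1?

Yes

At 1: ◇□¬◇s is false, so ¬◇□¬◇s is true.
  At 1: ◇□¬◇s requires □¬◇s at some successor in {0, 3, 5}.
    At 0: □¬◇s is false.
    At 3: □¬◇s is false.
    At 5: □¬◇s is false.
  So ◇□¬◇s is false at 1.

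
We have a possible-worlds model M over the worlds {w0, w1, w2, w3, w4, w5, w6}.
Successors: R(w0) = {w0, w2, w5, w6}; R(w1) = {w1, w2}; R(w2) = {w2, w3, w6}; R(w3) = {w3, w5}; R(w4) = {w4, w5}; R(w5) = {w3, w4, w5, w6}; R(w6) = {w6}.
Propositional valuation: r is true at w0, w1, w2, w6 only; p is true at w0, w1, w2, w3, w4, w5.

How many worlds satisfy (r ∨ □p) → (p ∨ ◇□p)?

Let φ = (r ∨ □p) → (p ∨ ◇□p). Evaluate φ at each world:
  w0 (successors {w0, w2, w5, w6}): φ is true.
  w1 (successors {w1, w2}): φ is true.
  w2 (successors {w2, w3, w6}): φ is true.
  w3 (successors {w3, w5}): φ is true.
  w4 (successors {w4, w5}): φ is true.
  w5 (successors {w3, w4, w5, w6}): φ is true.
  w6 (successors {w6}): φ is false.
For instance, at w1:
  At w1: r ∨ □p is true, p ∨ ◇□p is true, so (r ∨ □p) → (p ∨ ◇□p) is true.
    At w1: r is true, □p is true, so r ∨ □p is true.
      At w1: □p requires p at every successor {w1, w2}.
        At w1: p is true.
        At w2: p is true.
      So □p is true at w1.
    At w1: p is true, ◇□p is true, so p ∨ ◇□p is true.
      At w1: ◇□p requires □p at some successor in {w1, w2}.
        □p holds at w1, so ◇□p is true at w1.
Satisfying worlds: {w0, w1, w2, w3, w4, w5}

6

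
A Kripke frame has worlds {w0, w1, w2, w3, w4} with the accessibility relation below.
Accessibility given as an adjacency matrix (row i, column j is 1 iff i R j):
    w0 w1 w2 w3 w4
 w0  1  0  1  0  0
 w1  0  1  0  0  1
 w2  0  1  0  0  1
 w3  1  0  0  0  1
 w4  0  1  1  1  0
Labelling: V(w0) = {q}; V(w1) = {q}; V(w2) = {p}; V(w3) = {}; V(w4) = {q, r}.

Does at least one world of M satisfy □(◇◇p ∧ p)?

No

Let φ = □(◇◇p ∧ p). Evaluate φ at each world:
  w0 (successors {w0, w2}): φ is false.
  w1 (successors {w1, w4}): φ is false.
  w2 (successors {w1, w4}): φ is false.
  w3 (successors {w0, w4}): φ is false.
  w4 (successors {w1, w2, w3}): φ is false.
For instance, at w4:
  At w4: □(◇◇p ∧ p) requires ◇◇p ∧ p at every successor {w1, w2, w3}.
    ◇◇p ∧ p fails at w1, so □(◇◇p ∧ p) is false at w4.
      At w1: ◇◇p is true, p is false, so ◇◇p ∧ p is false.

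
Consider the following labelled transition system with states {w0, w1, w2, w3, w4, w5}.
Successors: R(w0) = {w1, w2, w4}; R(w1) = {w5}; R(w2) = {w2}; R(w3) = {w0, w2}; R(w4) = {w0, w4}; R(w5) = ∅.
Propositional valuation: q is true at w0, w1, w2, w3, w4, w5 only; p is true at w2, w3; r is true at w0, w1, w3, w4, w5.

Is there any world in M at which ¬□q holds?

No

Let φ = ¬□q. Evaluate φ at each world:
  w0 (successors {w1, w2, w4}): φ is false.
  w1 (successors {w5}): φ is false.
  w2 (successors {w2}): φ is false.
  w3 (successors {w0, w2}): φ is false.
  w4 (successors {w0, w4}): φ is false.
  w5 (successors ∅): φ is false.
For instance, at w4:
  At w4: □q is true, so ¬□q is false.
    At w4: □q requires q at every successor {w0, w4}.
      At w0: q is true.
      At w4: q is true.
    So □q is true at w4.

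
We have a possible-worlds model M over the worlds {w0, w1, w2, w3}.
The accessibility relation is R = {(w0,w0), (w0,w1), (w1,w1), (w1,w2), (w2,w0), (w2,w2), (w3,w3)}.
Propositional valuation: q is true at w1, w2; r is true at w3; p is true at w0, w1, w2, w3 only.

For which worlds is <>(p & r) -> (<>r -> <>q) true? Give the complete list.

Let φ = <>(p & r) -> (<>r -> <>q). Evaluate φ at each world:
  w0 (successors {w0, w1}): φ is true.
  w1 (successors {w1, w2}): φ is true.
  w2 (successors {w0, w2}): φ is true.
  w3 (successors {w3}): φ is false.
For instance, at w0:
  At w0: <>(p & r) is false, <>r -> <>q is true, so <>(p & r) -> (<>r -> <>q) is true.
    At w0: <>(p & r) requires p & r at some successor in {w0, w1}.
      At w0: p & r is false.
      At w1: p & r is false.
    So <>(p & r) is false at w0.
    At w0: <>r is false, <>q is true, so <>r -> <>q is true.
      At w0: <>r requires r at some successor in {w0, w1}.
        At w0: r is false.
        At w1: r is false.
      So <>r is false at w0.
      At w0: <>q requires q at some successor in {w0, w1}.
        q holds at w1, so <>q is true at w0.
Satisfying worlds: {w0, w1, w2}

w0, w1, w2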